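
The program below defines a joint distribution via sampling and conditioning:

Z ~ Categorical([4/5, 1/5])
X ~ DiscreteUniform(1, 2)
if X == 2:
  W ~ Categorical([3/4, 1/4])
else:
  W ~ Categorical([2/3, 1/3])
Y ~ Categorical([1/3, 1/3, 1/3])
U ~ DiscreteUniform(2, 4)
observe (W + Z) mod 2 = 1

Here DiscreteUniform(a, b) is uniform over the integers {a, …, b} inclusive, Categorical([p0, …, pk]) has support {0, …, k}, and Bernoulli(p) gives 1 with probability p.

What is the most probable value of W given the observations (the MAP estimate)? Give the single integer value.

argmax_v P(W = v | obs) = 1

Enumerate traces; 36 have nonzero weight after conditioning:
  (Z=0, X=1, W=1, Y=0, U=2) weight 2/135
  (Z=0, X=1, W=1, Y=0, U=3) weight 2/135
  (Z=0, X=1, W=1, Y=0, U=4) weight 2/135
  (Z=0, X=1, W=1, Y=1, U=2) weight 2/135
  (Z=0, X=1, W=1, Y=1, U=3) weight 2/135
  (Z=0, X=1, W=1, Y=1, U=4) weight 2/135
  (Z=0, X=1, W=1, Y=2, U=2) weight 2/135
  (Z=0, X=1, W=1, Y=2, U=3) weight 2/135
  (Z=1, X=1, W=0, Y=0, U=2) weight 1/135
  … 27 more
Group by W:
  weight(W=0) = 17/120
  weight(W=1) = 7/30
Total weight = 17/120 + 7/30 = 3/8
P(W=0 | obs) = 17/120 / 3/8 = 17/45
P(W=1 | obs) = 7/30 / 3/8 = 28/45
argmax = 1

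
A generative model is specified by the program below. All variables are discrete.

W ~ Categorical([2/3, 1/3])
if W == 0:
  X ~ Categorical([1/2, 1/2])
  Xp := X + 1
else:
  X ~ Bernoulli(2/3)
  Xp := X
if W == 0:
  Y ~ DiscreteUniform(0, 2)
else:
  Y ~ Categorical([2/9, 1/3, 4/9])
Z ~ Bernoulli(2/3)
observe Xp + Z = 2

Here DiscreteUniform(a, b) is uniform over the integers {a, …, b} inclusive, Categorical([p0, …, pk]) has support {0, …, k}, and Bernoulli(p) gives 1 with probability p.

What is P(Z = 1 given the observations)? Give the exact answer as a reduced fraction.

P(Z = 1 | obs) = 10/13

Enumerate traces; 9 have nonzero weight after conditioning:
  (W=0, X=0, Y=0, Z=1) weight 2/27
  (W=0, X=0, Y=1, Z=1) weight 2/27
  (W=0, X=0, Y=2, Z=1) weight 2/27
  (W=0, X=1, Y=0, Z=0) weight 1/27
  (W=0, X=1, Y=1, Z=0) weight 1/27
  (W=0, X=1, Y=2, Z=0) weight 1/27
  (W=1, X=1, Y=0, Z=1) weight 8/243
  (W=1, X=1, Y=1, Z=1) weight 4/81
  … 1 more
Group by Z:
  weight(Z=0) = 1/9
  weight(Z=1) = 10/27
Total weight = 1/9 + 10/27 = 13/27
P(Z=0 | obs) = 1/9 / 13/27 = 3/13
P(Z=1 | obs) = 10/27 / 13/27 = 10/13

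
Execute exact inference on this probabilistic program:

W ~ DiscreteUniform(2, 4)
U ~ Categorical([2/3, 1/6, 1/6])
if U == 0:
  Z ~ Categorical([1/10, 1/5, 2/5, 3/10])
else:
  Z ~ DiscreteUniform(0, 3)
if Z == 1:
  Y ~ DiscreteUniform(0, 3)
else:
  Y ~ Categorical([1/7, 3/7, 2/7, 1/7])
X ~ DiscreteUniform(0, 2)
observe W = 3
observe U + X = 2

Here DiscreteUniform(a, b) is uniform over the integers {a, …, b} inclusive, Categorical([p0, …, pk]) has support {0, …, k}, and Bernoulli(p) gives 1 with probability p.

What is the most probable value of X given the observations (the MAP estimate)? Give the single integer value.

argmax_v P(X = v | obs) = 2

Enumerate traces; 48 have nonzero weight after conditioning:
  (W=3, U=0, Z=0, Y=0, X=2) weight 1/945
  (W=3, U=0, Z=0, Y=1, X=2) weight 1/315
  (W=3, U=0, Z=0, Y=2, X=2) weight 2/945
  (W=3, U=0, Z=0, Y=3, X=2) weight 1/945
  (W=3, U=0, Z=1, Y=0, X=2) weight 1/270
  (W=3, U=0, Z=1, Y=1, X=2) weight 1/270
  (W=3, U=0, Z=1, Y=2, X=2) weight 1/270
  (W=3, U=0, Z=1, Y=3, X=2) weight 1/270
  (W=3, U=1, Z=0, Y=0, X=1) weight 1/1512
  (W=3, U=2, Z=0, Y=0, X=0) weight 1/1512
  … 38 more
Group by X:
  weight(X=0) = 1/54
  weight(X=1) = 1/54
  weight(X=2) = 2/27
Total weight = 1/54 + 1/54 + 2/27 = 1/9
P(X=0 | obs) = 1/54 / 1/9 = 1/6
P(X=1 | obs) = 1/54 / 1/9 = 1/6
P(X=2 | obs) = 2/27 / 1/9 = 2/3
argmax = 2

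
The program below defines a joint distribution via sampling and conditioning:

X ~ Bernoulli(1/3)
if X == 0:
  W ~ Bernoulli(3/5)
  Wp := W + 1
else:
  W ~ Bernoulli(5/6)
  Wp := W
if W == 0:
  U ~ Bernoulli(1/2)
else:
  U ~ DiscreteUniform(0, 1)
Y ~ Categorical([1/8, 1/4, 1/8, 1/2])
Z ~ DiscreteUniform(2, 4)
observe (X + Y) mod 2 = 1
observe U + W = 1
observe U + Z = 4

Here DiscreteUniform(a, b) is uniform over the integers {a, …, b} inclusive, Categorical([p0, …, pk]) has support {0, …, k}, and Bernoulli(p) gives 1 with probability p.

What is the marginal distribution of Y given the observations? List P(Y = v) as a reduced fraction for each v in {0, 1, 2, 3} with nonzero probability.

Enumerate traces; 8 have nonzero weight after conditioning:
  (X=0, W=0, U=1, Y=1, Z=3) weight 1/90
  (X=0, W=0, U=1, Y=3, Z=3) weight 1/45
  (X=0, W=1, U=0, Y=1, Z=4) weight 1/60
  (X=0, W=1, U=0, Y=3, Z=4) weight 1/30
  (X=1, W=0, U=1, Y=0, Z=3) weight 1/864
  (X=1, W=0, U=1, Y=2, Z=3) weight 1/864
  (X=1, W=1, U=0, Y=0, Z=4) weight 5/864
  (X=1, W=1, U=0, Y=2, Z=4) weight 5/864
Group by Y:
  weight(Y=0) = 1/144
  weight(Y=1) = 1/36
  weight(Y=2) = 1/144
  weight(Y=3) = 1/18
Total weight = 1/144 + 1/36 + 1/144 + 1/18 = 7/72
P(Y=0 | obs) = 1/144 / 7/72 = 1/14
P(Y=1 | obs) = 1/36 / 7/72 = 2/7
P(Y=2 | obs) = 1/144 / 7/72 = 1/14
P(Y=3 | obs) = 1/18 / 7/72 = 4/7

P(Y=0) = 1/14, P(Y=1) = 2/7, P(Y=2) = 1/14, P(Y=3) = 4/7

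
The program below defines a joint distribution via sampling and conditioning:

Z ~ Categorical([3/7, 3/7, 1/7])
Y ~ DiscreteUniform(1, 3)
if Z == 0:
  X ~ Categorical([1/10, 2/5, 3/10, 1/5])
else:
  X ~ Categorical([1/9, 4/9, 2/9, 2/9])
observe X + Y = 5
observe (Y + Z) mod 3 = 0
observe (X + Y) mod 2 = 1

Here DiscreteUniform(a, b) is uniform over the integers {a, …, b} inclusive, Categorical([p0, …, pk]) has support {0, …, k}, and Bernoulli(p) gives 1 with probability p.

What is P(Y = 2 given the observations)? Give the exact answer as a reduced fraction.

P(Y = 2 | obs) = 20/47

Enumerate traces; 2 have nonzero weight after conditioning:
  (Z=0, Y=3, X=2) weight 3/70
  (Z=1, Y=2, X=3) weight 2/63
Group by Y:
  weight(Y=2) = 2/63
  weight(Y=3) = 3/70
Total weight = 2/63 + 3/70 = 47/630
P(Y=2 | obs) = 2/63 / 47/630 = 20/47
P(Y=3 | obs) = 3/70 / 47/630 = 27/47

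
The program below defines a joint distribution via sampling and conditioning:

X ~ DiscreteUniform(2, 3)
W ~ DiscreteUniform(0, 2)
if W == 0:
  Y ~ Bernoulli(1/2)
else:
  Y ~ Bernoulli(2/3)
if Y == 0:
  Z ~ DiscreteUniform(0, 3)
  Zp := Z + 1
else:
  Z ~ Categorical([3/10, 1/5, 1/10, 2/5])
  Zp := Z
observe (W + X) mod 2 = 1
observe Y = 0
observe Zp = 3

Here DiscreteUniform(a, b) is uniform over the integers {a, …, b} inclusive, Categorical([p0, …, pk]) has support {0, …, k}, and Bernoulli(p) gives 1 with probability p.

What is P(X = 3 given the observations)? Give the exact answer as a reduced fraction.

Enumerate traces; 3 have nonzero weight after conditioning:
  (X=2, W=1, Y=0, Z=2) weight 1/72
  (X=3, W=0, Y=0, Z=2) weight 1/48
  (X=3, W=2, Y=0, Z=2) weight 1/72
Group by X:
  weight(X=2) = 1/72
  weight(X=3) = 5/144
Total weight = 1/72 + 5/144 = 7/144
P(X=2 | obs) = 1/72 / 7/144 = 2/7
P(X=3 | obs) = 5/144 / 7/144 = 5/7

P(X = 3 | obs) = 5/7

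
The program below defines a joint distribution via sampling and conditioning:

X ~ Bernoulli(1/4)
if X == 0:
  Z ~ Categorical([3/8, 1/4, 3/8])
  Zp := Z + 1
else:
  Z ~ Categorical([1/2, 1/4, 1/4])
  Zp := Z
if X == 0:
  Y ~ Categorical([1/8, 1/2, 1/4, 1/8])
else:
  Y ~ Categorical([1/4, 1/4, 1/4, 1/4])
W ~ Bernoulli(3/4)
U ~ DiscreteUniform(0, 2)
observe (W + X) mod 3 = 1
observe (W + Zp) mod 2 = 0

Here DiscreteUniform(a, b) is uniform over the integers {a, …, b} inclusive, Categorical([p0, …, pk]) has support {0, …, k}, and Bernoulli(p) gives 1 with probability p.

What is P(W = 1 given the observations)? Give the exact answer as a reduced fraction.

Enumerate traces; 48 have nonzero weight after conditioning:
  (X=0, Z=0, Y=0, W=1, U=0) weight 9/1024
  (X=0, Z=0, Y=0, W=1, U=1) weight 9/1024
  (X=0, Z=0, Y=0, W=1, U=2) weight 9/1024
  (X=0, Z=0, Y=1, W=1, U=0) weight 9/256
  (X=0, Z=0, Y=1, W=1, U=1) weight 9/256
  (X=0, Z=0, Y=1, W=1, U=2) weight 9/256
  (X=0, Z=0, Y=2, W=1, U=0) weight 9/512
  (X=0, Z=0, Y=2, W=1, U=1) weight 9/512
  (X=1, Z=0, Y=0, W=0, U=0) weight 1/384
  … 39 more
Group by W:
  weight(W=0) = 3/64
  weight(W=1) = 27/64
Total weight = 3/64 + 27/64 = 15/32
P(W=0 | obs) = 3/64 / 15/32 = 1/10
P(W=1 | obs) = 27/64 / 15/32 = 9/10

P(W = 1 | obs) = 9/10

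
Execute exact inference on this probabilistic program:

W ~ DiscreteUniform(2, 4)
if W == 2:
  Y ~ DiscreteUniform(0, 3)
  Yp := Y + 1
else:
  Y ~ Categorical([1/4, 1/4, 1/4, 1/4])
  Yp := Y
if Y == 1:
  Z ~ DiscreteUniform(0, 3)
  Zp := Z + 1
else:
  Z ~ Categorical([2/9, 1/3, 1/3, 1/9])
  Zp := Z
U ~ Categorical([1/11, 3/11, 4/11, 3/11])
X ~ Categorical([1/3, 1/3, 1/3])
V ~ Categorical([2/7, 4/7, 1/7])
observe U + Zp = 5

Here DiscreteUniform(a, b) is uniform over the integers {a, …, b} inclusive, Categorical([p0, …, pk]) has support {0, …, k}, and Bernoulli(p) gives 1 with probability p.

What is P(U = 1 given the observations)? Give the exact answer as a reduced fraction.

P(U = 1 | obs) = 9/82

Enumerate traces; 243 have nonzero weight after conditioning:
  (W=2, Y=0, Z=2, U=3, X=0, V=0) weight 1/1386
  (W=2, Y=0, Z=2, U=3, X=0, V=1) weight 1/693
  (W=2, Y=0, Z=2, U=3, X=0, V=2) weight 1/2772
  (W=2, Y=0, Z=2, U=3, X=1, V=0) weight 1/1386
  (W=2, Y=0, Z=2, U=3, X=1, V=1) weight 1/693
  (W=2, Y=0, Z=2, U=3, X=1, V=2) weight 1/2772
  (W=2, Y=0, Z=2, U=3, X=2, V=0) weight 1/1386
  (W=2, Y=0, Z=2, U=3, X=2, V=1) weight 1/693
  (W=2, Y=0, Z=3, U=2, X=0, V=0) weight 2/6237
  (W=2, Y=1, Z=3, U=1, X=0, V=0) weight 1/1848
  … 233 more
Group by U:
  weight(U=1) = 3/176
  weight(U=2) = 7/132
  weight(U=3) = 15/176
Total weight = 3/176 + 7/132 + 15/176 = 41/264
P(U=1 | obs) = 3/176 / 41/264 = 9/82
P(U=2 | obs) = 7/132 / 41/264 = 14/41
P(U=3 | obs) = 15/176 / 41/264 = 45/82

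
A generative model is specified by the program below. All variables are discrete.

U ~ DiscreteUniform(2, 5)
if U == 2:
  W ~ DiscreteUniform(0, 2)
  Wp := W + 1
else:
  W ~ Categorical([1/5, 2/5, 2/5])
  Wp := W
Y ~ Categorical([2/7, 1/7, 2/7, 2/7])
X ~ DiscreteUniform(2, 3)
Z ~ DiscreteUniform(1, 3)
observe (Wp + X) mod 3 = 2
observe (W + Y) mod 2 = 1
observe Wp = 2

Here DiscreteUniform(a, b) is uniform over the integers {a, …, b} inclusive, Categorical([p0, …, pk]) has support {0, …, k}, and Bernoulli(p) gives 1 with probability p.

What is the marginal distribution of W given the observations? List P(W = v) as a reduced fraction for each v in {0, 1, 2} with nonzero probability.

Enumerate traces; 24 have nonzero weight after conditioning:
  (U=2, W=1, Y=0, X=3, Z=1) weight 1/252
  (U=2, W=1, Y=0, X=3, Z=2) weight 1/252
  (U=2, W=1, Y=0, X=3, Z=3) weight 1/252
  (U=2, W=1, Y=2, X=3, Z=1) weight 1/252
  (U=2, W=1, Y=2, X=3, Z=2) weight 1/252
  (U=2, W=1, Y=2, X=3, Z=3) weight 1/252
  (U=3, W=2, Y=1, X=3, Z=1) weight 1/420
  (U=3, W=2, Y=1, X=3, Z=2) weight 1/420
  … 16 more
Group by W:
  weight(W=1) = 1/42
  weight(W=2) = 9/140
Total weight = 1/42 + 9/140 = 37/420
P(W=1 | obs) = 1/42 / 37/420 = 10/37
P(W=2 | obs) = 9/140 / 37/420 = 27/37

P(W=1) = 10/37, P(W=2) = 27/37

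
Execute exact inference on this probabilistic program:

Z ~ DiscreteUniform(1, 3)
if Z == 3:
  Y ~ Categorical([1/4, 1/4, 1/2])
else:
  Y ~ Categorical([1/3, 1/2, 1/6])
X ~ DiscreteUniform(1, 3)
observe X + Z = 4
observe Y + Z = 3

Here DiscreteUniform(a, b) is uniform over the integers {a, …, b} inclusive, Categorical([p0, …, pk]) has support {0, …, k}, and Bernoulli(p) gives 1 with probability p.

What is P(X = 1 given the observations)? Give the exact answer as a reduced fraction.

P(X = 1 | obs) = 3/11

Enumerate traces; 3 have nonzero weight after conditioning:
  (Z=1, Y=2, X=3) weight 1/54
  (Z=2, Y=1, X=2) weight 1/18
  (Z=3, Y=0, X=1) weight 1/36
Group by X:
  weight(X=1) = 1/36
  weight(X=2) = 1/18
  weight(X=3) = 1/54
Total weight = 1/36 + 1/18 + 1/54 = 11/108
P(X=1 | obs) = 1/36 / 11/108 = 3/11
P(X=2 | obs) = 1/18 / 11/108 = 6/11
P(X=3 | obs) = 1/54 / 11/108 = 2/11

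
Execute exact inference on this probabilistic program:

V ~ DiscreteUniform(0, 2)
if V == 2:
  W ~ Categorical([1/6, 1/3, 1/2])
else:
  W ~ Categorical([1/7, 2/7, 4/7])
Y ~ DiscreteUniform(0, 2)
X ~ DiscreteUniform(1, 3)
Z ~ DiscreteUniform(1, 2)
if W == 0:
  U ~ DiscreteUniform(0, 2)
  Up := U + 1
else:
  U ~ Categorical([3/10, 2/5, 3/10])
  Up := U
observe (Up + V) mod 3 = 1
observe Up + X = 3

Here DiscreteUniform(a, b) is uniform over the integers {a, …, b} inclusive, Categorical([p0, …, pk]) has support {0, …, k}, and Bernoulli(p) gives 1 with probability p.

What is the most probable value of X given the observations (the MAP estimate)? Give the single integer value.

argmax_v P(X = v | obs) = 2

Enumerate traces; 48 have nonzero weight after conditioning:
  (V=0, W=0, Y=0, X=2, Z=1, U=0) weight 1/1134
  (V=0, W=0, Y=0, X=2, Z=2, U=0) weight 1/1134
  (V=0, W=0, Y=1, X=2, Z=1, U=0) weight 1/1134
  (V=0, W=0, Y=1, X=2, Z=2, U=0) weight 1/1134
  (V=0, W=0, Y=2, X=2, Z=1, U=0) weight 1/1134
  (V=0, W=0, Y=2, X=2, Z=2, U=0) weight 1/1134
  (V=0, W=1, Y=0, X=2, Z=1, U=1) weight 2/945
  (V=0, W=1, Y=0, X=2, Z=2, U=1) weight 2/945
  (V=1, W=1, Y=0, X=3, Z=1, U=0) weight 1/630
  (V=2, W=0, Y=0, X=1, Z=1, U=1) weight 1/972
  … 38 more
Group by X:
  weight(X=1) = 11/324
  weight(X=2) = 41/945
  weight(X=3) = 1/35
Total weight = 11/324 + 41/945 + 1/35 = 1201/11340
P(X=1 | obs) = 11/324 / 1201/11340 = 385/1201
P(X=2 | obs) = 41/945 / 1201/11340 = 492/1201
P(X=3 | obs) = 1/35 / 1201/11340 = 324/1201
argmax = 2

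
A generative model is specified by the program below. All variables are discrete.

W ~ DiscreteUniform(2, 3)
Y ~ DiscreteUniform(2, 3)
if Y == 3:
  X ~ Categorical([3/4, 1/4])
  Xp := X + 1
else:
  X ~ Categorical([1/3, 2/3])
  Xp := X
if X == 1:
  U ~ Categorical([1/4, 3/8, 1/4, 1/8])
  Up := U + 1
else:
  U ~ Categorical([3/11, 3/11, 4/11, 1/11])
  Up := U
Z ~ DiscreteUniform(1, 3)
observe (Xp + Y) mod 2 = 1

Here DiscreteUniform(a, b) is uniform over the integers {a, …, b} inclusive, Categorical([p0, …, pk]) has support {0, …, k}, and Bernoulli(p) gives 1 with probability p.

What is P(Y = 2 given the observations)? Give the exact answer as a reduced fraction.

P(Y = 2 | obs) = 8/11

Enumerate traces; 48 have nonzero weight after conditioning:
  (W=2, Y=2, X=1, U=0, Z=1) weight 1/72
  (W=2, Y=2, X=1, U=0, Z=2) weight 1/72
  (W=2, Y=2, X=1, U=0, Z=3) weight 1/72
  (W=2, Y=2, X=1, U=1, Z=1) weight 1/48
  (W=2, Y=2, X=1, U=1, Z=2) weight 1/48
  (W=2, Y=2, X=1, U=1, Z=3) weight 1/48
  (W=2, Y=2, X=1, U=2, Z=1) weight 1/72
  (W=2, Y=2, X=1, U=2, Z=2) weight 1/72
  (W=2, Y=3, X=1, U=0, Z=1) weight 1/192
  … 39 more
Group by Y:
  weight(Y=2) = 1/3
  weight(Y=3) = 1/8
Total weight = 1/3 + 1/8 = 11/24
P(Y=2 | obs) = 1/3 / 11/24 = 8/11
P(Y=3 | obs) = 1/8 / 11/24 = 3/11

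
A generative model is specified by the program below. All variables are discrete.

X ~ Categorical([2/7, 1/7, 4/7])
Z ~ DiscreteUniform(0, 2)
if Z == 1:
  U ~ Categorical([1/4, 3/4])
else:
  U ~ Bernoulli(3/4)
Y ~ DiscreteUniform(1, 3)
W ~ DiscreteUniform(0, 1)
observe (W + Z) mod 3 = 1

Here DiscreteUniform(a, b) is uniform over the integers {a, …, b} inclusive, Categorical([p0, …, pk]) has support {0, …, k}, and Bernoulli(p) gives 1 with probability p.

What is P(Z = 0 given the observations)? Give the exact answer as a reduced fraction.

P(Z = 0 | obs) = 1/2

Enumerate traces; 36 have nonzero weight after conditioning:
  (X=0, Z=0, U=0, Y=1, W=1) weight 1/252
  (X=0, Z=0, U=0, Y=2, W=1) weight 1/252
  (X=0, Z=0, U=0, Y=3, W=1) weight 1/252
  (X=0, Z=0, U=1, Y=1, W=1) weight 1/84
  (X=0, Z=0, U=1, Y=2, W=1) weight 1/84
  (X=0, Z=0, U=1, Y=3, W=1) weight 1/84
  (X=0, Z=1, U=0, Y=1, W=0) weight 1/252
  (X=0, Z=1, U=0, Y=2, W=0) weight 1/252
  … 28 more
Group by Z:
  weight(Z=0) = 1/6
  weight(Z=1) = 1/6
Total weight = 1/6 + 1/6 = 1/3
P(Z=0 | obs) = 1/6 / 1/3 = 1/2
P(Z=1 | obs) = 1/6 / 1/3 = 1/2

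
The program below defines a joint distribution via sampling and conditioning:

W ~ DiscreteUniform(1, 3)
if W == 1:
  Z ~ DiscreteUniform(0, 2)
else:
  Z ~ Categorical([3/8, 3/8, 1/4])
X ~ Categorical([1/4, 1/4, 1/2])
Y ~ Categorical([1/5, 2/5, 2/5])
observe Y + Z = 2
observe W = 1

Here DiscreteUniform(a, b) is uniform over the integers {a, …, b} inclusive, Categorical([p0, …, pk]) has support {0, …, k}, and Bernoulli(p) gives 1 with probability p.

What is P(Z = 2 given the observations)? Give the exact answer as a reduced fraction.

Enumerate traces; 9 have nonzero weight after conditioning:
  (W=1, Z=0, X=0, Y=2) weight 1/90
  (W=1, Z=0, X=1, Y=2) weight 1/90
  (W=1, Z=0, X=2, Y=2) weight 1/45
  (W=1, Z=1, X=0, Y=1) weight 1/90
  (W=1, Z=1, X=1, Y=1) weight 1/90
  (W=1, Z=1, X=2, Y=1) weight 1/45
  (W=1, Z=2, X=0, Y=0) weight 1/180
  (W=1, Z=2, X=1, Y=0) weight 1/180
  … 1 more
Group by Z:
  weight(Z=0) = 2/45
  weight(Z=1) = 2/45
  weight(Z=2) = 1/45
Total weight = 2/45 + 2/45 + 1/45 = 1/9
P(Z=0 | obs) = 2/45 / 1/9 = 2/5
P(Z=1 | obs) = 2/45 / 1/9 = 2/5
P(Z=2 | obs) = 1/45 / 1/9 = 1/5

P(Z = 2 | obs) = 1/5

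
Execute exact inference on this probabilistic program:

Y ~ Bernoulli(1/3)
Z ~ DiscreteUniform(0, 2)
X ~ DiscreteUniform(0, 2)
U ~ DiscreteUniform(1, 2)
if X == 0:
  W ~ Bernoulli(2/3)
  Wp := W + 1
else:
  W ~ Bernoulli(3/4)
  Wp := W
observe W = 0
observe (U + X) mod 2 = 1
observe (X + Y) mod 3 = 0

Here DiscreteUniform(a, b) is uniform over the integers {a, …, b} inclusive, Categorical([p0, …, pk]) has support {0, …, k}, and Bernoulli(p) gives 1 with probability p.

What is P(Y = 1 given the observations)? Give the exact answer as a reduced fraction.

Enumerate traces; 6 have nonzero weight after conditioning:
  (Y=0, Z=0, X=0, U=1, W=0) weight 1/81
  (Y=0, Z=1, X=0, U=1, W=0) weight 1/81
  (Y=0, Z=2, X=0, U=1, W=0) weight 1/81
  (Y=1, Z=0, X=2, U=1, W=0) weight 1/216
  (Y=1, Z=1, X=2, U=1, W=0) weight 1/216
  (Y=1, Z=2, X=2, U=1, W=0) weight 1/216
Group by Y:
  weight(Y=0) = 1/27
  weight(Y=1) = 1/72
Total weight = 1/27 + 1/72 = 11/216
P(Y=0 | obs) = 1/27 / 11/216 = 8/11
P(Y=1 | obs) = 1/72 / 11/216 = 3/11

P(Y = 1 | obs) = 3/11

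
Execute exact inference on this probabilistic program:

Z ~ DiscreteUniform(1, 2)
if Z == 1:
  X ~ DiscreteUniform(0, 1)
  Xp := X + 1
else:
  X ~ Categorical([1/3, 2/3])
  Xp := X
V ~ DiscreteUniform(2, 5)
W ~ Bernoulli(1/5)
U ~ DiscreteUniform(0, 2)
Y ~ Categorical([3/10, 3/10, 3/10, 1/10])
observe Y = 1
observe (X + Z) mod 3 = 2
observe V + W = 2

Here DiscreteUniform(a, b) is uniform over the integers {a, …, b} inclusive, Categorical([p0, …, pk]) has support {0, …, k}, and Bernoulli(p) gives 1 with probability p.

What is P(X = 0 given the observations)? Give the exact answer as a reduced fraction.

Enumerate traces; 6 have nonzero weight after conditioning:
  (Z=1, X=1, V=2, W=0, U=0, Y=1) weight 1/200
  (Z=1, X=1, V=2, W=0, U=1, Y=1) weight 1/200
  (Z=1, X=1, V=2, W=0, U=2, Y=1) weight 1/200
  (Z=2, X=0, V=2, W=0, U=0, Y=1) weight 1/300
  (Z=2, X=0, V=2, W=0, U=1, Y=1) weight 1/300
  (Z=2, X=0, V=2, W=0, U=2, Y=1) weight 1/300
Group by X:
  weight(X=0) = 1/100
  weight(X=1) = 3/200
Total weight = 1/100 + 3/200 = 1/40
P(X=0 | obs) = 1/100 / 1/40 = 2/5
P(X=1 | obs) = 3/200 / 1/40 = 3/5

P(X = 0 | obs) = 2/5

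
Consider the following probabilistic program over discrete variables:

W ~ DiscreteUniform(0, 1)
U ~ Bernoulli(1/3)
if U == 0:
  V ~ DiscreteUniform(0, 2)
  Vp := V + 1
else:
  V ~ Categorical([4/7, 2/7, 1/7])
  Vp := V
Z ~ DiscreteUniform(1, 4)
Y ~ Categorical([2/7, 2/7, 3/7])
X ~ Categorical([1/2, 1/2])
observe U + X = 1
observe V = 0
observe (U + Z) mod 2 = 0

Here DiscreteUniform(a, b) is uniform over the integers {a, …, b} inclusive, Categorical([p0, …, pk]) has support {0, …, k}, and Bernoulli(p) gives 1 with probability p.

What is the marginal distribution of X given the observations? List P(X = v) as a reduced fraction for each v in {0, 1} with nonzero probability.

Enumerate traces; 24 have nonzero weight after conditioning:
  (W=0, U=0, V=0, Z=2, Y=0, X=1) weight 1/252
  (W=0, U=0, V=0, Z=2, Y=1, X=1) weight 1/252
  (W=0, U=0, V=0, Z=2, Y=2, X=1) weight 1/168
  (W=0, U=0, V=0, Z=4, Y=0, X=1) weight 1/252
  (W=0, U=0, V=0, Z=4, Y=1, X=1) weight 1/252
  (W=0, U=0, V=0, Z=4, Y=2, X=1) weight 1/168
  (W=0, U=1, V=0, Z=1, Y=0, X=0) weight 1/294
  (W=0, U=1, V=0, Z=1, Y=1, X=0) weight 1/294
  … 16 more
Group by X:
  weight(X=0) = 1/21
  weight(X=1) = 1/18
Total weight = 1/21 + 1/18 = 13/126
P(X=0 | obs) = 1/21 / 13/126 = 6/13
P(X=1 | obs) = 1/18 / 13/126 = 7/13

P(X=0) = 6/13, P(X=1) = 7/13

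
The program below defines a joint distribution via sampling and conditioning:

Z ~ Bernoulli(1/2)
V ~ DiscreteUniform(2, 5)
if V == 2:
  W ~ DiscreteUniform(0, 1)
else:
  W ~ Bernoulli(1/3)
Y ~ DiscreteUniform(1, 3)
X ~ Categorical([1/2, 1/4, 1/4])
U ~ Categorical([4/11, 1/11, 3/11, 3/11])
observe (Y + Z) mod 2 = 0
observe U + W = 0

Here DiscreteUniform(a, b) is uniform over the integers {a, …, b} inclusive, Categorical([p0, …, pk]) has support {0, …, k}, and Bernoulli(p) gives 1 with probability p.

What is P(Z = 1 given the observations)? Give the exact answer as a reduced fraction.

Enumerate traces; 36 have nonzero weight after conditioning:
  (Z=0, V=2, W=0, Y=2, X=0, U=0) weight 1/264
  (Z=0, V=2, W=0, Y=2, X=1, U=0) weight 1/528
  (Z=0, V=2, W=0, Y=2, X=2, U=0) weight 1/528
  (Z=0, V=3, W=0, Y=2, X=0, U=0) weight 1/198
  (Z=0, V=3, W=0, Y=2, X=1, U=0) weight 1/396
  (Z=0, V=3, W=0, Y=2, X=2, U=0) weight 1/396
  (Z=0, V=4, W=0, Y=2, X=0, U=0) weight 1/198
  (Z=0, V=4, W=0, Y=2, X=1, U=0) weight 1/396
  (Z=1, V=2, W=0, Y=1, X=0, U=0) weight 1/264
  … 27 more
Group by Z:
  weight(Z=0) = 5/132
  weight(Z=1) = 5/66
Total weight = 5/132 + 5/66 = 5/44
P(Z=0 | obs) = 5/132 / 5/44 = 1/3
P(Z=1 | obs) = 5/66 / 5/44 = 2/3

P(Z = 1 | obs) = 2/3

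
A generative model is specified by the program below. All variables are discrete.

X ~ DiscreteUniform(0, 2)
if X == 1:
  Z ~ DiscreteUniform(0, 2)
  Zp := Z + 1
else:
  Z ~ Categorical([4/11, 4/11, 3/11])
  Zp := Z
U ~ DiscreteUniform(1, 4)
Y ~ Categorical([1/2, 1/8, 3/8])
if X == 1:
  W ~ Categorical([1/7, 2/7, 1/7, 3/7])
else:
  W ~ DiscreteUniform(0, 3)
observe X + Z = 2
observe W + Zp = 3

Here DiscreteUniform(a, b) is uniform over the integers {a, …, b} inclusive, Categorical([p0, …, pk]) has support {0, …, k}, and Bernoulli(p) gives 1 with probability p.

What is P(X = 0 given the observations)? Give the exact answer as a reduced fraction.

P(X = 0 | obs) = 63/235

Enumerate traces; 36 have nonzero weight after conditioning:
  (X=0, Z=2, U=1, Y=0, W=1) weight 1/352
  (X=0, Z=2, U=1, Y=1, W=1) weight 1/1408
  (X=0, Z=2, U=1, Y=2, W=1) weight 3/1408
  (X=0, Z=2, U=2, Y=0, W=1) weight 1/352
  (X=0, Z=2, U=2, Y=1, W=1) weight 1/1408
  (X=0, Z=2, U=2, Y=2, W=1) weight 3/1408
  (X=0, Z=2, U=3, Y=0, W=1) weight 1/352
  (X=0, Z=2, U=3, Y=1, W=1) weight 1/1408
  (X=1, Z=1, U=1, Y=0, W=1) weight 1/252
  (X=2, Z=0, U=1, Y=0, W=3) weight 1/264
  … 26 more
Group by X:
  weight(X=0) = 1/44
  weight(X=1) = 2/63
  weight(X=2) = 1/33
Total weight = 1/44 + 2/63 + 1/33 = 235/2772
P(X=0 | obs) = 1/44 / 235/2772 = 63/235
P(X=1 | obs) = 2/63 / 235/2772 = 88/235
P(X=2 | obs) = 1/33 / 235/2772 = 84/235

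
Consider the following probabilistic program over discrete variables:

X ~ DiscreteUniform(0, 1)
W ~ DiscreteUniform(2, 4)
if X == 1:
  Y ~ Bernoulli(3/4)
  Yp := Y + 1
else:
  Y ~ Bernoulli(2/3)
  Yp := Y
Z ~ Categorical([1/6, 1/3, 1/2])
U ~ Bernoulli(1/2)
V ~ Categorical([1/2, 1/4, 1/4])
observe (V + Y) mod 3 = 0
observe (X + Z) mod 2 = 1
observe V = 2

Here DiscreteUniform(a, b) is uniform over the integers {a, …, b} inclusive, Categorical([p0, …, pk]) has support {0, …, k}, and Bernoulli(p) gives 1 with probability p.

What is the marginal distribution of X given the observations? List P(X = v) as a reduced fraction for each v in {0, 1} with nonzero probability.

Enumerate traces; 18 have nonzero weight after conditioning:
  (X=0, W=2, Y=1, Z=1, U=0, V=2) weight 1/216
  (X=0, W=2, Y=1, Z=1, U=1, V=2) weight 1/216
  (X=0, W=3, Y=1, Z=1, U=0, V=2) weight 1/216
  (X=0, W=3, Y=1, Z=1, U=1, V=2) weight 1/216
  (X=0, W=4, Y=1, Z=1, U=0, V=2) weight 1/216
  (X=0, W=4, Y=1, Z=1, U=1, V=2) weight 1/216
  (X=1, W=2, Y=1, Z=0, U=0, V=2) weight 1/384
  (X=1, W=2, Y=1, Z=0, U=1, V=2) weight 1/384
  … 10 more
Group by X:
  weight(X=0) = 1/36
  weight(X=1) = 1/16
Total weight = 1/36 + 1/16 = 13/144
P(X=0 | obs) = 1/36 / 13/144 = 4/13
P(X=1 | obs) = 1/16 / 13/144 = 9/13

P(X=0) = 4/13, P(X=1) = 9/13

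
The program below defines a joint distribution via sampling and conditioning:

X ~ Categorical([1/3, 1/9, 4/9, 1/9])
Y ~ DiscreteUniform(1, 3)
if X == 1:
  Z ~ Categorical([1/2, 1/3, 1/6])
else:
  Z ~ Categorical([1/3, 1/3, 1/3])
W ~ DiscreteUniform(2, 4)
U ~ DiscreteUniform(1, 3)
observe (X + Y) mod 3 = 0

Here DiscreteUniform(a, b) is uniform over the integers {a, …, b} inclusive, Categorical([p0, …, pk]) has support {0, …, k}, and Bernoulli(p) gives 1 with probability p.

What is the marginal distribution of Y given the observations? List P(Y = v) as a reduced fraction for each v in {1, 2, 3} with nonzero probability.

P(Y=1) = 4/9, P(Y=2) = 1/9, P(Y=3) = 4/9

Enumerate traces; 108 have nonzero weight after conditioning:
  (X=0, Y=3, Z=0, W=2, U=1) weight 1/243
  (X=0, Y=3, Z=0, W=2, U=2) weight 1/243
  (X=0, Y=3, Z=0, W=2, U=3) weight 1/243
  (X=0, Y=3, Z=0, W=3, U=1) weight 1/243
  (X=0, Y=3, Z=0, W=3, U=2) weight 1/243
  (X=0, Y=3, Z=0, W=3, U=3) weight 1/243
  (X=0, Y=3, Z=0, W=4, U=1) weight 1/243
  (X=0, Y=3, Z=0, W=4, U=2) weight 1/243
  (X=1, Y=2, Z=0, W=2, U=1) weight 1/486
  (X=2, Y=1, Z=0, W=2, U=1) weight 4/729
  … 98 more
Group by Y:
  weight(Y=1) = 4/27
  weight(Y=2) = 1/27
  weight(Y=3) = 4/27
Total weight = 4/27 + 1/27 + 4/27 = 1/3
P(Y=1 | obs) = 4/27 / 1/3 = 4/9
P(Y=2 | obs) = 1/27 / 1/3 = 1/9
P(Y=3 | obs) = 4/27 / 1/3 = 4/9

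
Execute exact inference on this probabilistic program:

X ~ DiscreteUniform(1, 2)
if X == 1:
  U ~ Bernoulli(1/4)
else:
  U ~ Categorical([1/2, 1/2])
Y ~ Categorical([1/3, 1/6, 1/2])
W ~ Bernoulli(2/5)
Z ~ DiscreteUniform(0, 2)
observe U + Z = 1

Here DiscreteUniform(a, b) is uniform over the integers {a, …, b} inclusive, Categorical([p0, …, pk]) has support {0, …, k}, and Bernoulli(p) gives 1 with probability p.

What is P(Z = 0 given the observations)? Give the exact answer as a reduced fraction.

Enumerate traces; 24 have nonzero weight after conditioning:
  (X=1, U=0, Y=0, W=0, Z=1) weight 1/40
  (X=1, U=0, Y=0, W=1, Z=1) weight 1/60
  (X=1, U=0, Y=1, W=0, Z=1) weight 1/80
  (X=1, U=0, Y=1, W=1, Z=1) weight 1/120
  (X=1, U=0, Y=2, W=0, Z=1) weight 3/80
  (X=1, U=0, Y=2, W=1, Z=1) weight 1/40
  (X=1, U=1, Y=0, W=0, Z=0) weight 1/120
  (X=1, U=1, Y=0, W=1, Z=0) weight 1/180
  … 16 more
Group by Z:
  weight(Z=0) = 1/8
  weight(Z=1) = 5/24
Total weight = 1/8 + 5/24 = 1/3
P(Z=0 | obs) = 1/8 / 1/3 = 3/8
P(Z=1 | obs) = 5/24 / 1/3 = 5/8

P(Z = 0 | obs) = 3/8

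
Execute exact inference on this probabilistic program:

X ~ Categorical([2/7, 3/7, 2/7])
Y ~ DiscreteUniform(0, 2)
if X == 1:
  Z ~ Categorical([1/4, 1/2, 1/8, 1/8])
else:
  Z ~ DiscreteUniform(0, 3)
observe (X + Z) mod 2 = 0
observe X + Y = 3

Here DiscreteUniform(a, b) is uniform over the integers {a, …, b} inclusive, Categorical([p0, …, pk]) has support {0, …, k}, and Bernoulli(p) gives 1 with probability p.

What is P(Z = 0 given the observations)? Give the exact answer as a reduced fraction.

Enumerate traces; 4 have nonzero weight after conditioning:
  (X=1, Y=2, Z=1) weight 1/14
  (X=1, Y=2, Z=3) weight 1/56
  (X=2, Y=1, Z=0) weight 1/42
  (X=2, Y=1, Z=2) weight 1/42
Group by Z:
  weight(Z=0) = 1/42
  weight(Z=1) = 1/14
  weight(Z=2) = 1/42
  weight(Z=3) = 1/56
Total weight = 1/42 + 1/14 + 1/42 + 1/56 = 23/168
P(Z=0 | obs) = 1/42 / 23/168 = 4/23
P(Z=1 | obs) = 1/14 / 23/168 = 12/23
P(Z=2 | obs) = 1/42 / 23/168 = 4/23
P(Z=3 | obs) = 1/56 / 23/168 = 3/23

P(Z = 0 | obs) = 4/23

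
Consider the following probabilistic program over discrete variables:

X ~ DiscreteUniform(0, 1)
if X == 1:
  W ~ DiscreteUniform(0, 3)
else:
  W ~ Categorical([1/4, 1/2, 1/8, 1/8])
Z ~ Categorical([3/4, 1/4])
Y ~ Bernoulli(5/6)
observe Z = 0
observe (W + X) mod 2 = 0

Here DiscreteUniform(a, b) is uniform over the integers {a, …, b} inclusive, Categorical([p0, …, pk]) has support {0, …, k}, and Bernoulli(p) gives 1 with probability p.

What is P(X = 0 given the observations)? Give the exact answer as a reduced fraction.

Enumerate traces; 8 have nonzero weight after conditioning:
  (X=0, W=0, Z=0, Y=0) weight 1/64
  (X=0, W=0, Z=0, Y=1) weight 5/64
  (X=0, W=2, Z=0, Y=0) weight 1/128
  (X=0, W=2, Z=0, Y=1) weight 5/128
  (X=1, W=1, Z=0, Y=0) weight 1/64
  (X=1, W=1, Z=0, Y=1) weight 5/64
  (X=1, W=3, Z=0, Y=0) weight 1/64
  (X=1, W=3, Z=0, Y=1) weight 5/64
Group by X:
  weight(X=0) = 9/64
  weight(X=1) = 3/16
Total weight = 9/64 + 3/16 = 21/64
P(X=0 | obs) = 9/64 / 21/64 = 3/7
P(X=1 | obs) = 3/16 / 21/64 = 4/7

P(X = 0 | obs) = 3/7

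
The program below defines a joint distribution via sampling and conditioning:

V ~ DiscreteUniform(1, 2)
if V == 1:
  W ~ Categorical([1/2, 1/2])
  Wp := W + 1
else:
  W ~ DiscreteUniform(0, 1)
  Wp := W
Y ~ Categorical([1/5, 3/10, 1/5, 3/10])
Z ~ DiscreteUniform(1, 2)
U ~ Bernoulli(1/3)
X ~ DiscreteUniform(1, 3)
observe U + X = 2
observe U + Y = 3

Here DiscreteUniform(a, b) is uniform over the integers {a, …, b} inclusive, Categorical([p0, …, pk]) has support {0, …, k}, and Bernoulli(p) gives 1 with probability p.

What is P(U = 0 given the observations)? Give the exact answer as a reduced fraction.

P(U = 0 | obs) = 3/4

Enumerate traces; 16 have nonzero weight after conditioning:
  (V=1, W=0, Y=2, Z=1, U=1, X=1) weight 1/360
  (V=1, W=0, Y=2, Z=2, U=1, X=1) weight 1/360
  (V=1, W=0, Y=3, Z=1, U=0, X=2) weight 1/120
  (V=1, W=0, Y=3, Z=2, U=0, X=2) weight 1/120
  (V=1, W=1, Y=2, Z=1, U=1, X=1) weight 1/360
  (V=1, W=1, Y=2, Z=2, U=1, X=1) weight 1/360
  (V=1, W=1, Y=3, Z=1, U=0, X=2) weight 1/120
  (V=1, W=1, Y=3, Z=2, U=0, X=2) weight 1/120
  … 8 more
Group by U:
  weight(U=0) = 1/15
  weight(U=1) = 1/45
Total weight = 1/15 + 1/45 = 4/45
P(U=0 | obs) = 1/15 / 4/45 = 3/4
P(U=1 | obs) = 1/45 / 4/45 = 1/4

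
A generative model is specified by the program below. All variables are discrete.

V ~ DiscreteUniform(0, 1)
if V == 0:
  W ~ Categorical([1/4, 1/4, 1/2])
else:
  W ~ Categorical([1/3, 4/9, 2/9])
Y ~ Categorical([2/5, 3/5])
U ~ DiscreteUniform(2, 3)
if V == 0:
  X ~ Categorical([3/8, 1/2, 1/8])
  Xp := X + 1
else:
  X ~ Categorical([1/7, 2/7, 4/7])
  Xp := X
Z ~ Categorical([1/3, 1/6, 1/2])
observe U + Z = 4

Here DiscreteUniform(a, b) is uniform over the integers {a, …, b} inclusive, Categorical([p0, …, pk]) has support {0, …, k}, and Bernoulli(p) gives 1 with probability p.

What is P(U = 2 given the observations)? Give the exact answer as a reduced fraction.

Enumerate traces; 72 have nonzero weight after conditioning:
  (V=0, W=0, Y=0, U=2, X=0, Z=2) weight 3/640
  (V=0, W=0, Y=0, U=2, X=1, Z=2) weight 1/160
  (V=0, W=0, Y=0, U=2, X=2, Z=2) weight 1/640
  (V=0, W=0, Y=0, U=3, X=0, Z=1) weight 1/640
  (V=0, W=0, Y=0, U=3, X=1, Z=1) weight 1/480
  (V=0, W=0, Y=0, U=3, X=2, Z=1) weight 1/1920
  (V=0, W=0, Y=1, U=2, X=0, Z=2) weight 9/1280
  (V=0, W=0, Y=1, U=2, X=1, Z=2) weight 3/320
  … 64 more
Group by U:
  weight(U=2) = 1/4
  weight(U=3) = 1/12
Total weight = 1/4 + 1/12 = 1/3
P(U=2 | obs) = 1/4 / 1/3 = 3/4
P(U=3 | obs) = 1/12 / 1/3 = 1/4

P(U = 2 | obs) = 3/4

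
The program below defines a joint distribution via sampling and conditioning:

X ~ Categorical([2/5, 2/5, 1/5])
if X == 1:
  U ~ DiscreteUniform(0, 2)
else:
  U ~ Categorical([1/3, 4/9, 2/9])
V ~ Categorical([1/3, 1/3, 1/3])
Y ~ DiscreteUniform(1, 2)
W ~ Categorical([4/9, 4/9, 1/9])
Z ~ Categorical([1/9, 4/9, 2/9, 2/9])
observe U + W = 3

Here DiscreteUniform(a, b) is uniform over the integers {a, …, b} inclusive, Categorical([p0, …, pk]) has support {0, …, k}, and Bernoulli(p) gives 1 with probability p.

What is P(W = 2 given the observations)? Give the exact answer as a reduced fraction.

Enumerate traces; 144 have nonzero weight after conditioning:
  (X=0, U=1, V=0, Y=1, W=2, Z=0) weight 4/10935
  (X=0, U=1, V=0, Y=1, W=2, Z=1) weight 16/10935
  (X=0, U=1, V=0, Y=1, W=2, Z=2) weight 8/10935
  (X=0, U=1, V=0, Y=1, W=2, Z=3) weight 8/10935
  (X=0, U=1, V=0, Y=2, W=2, Z=0) weight 4/10935
  (X=0, U=1, V=0, Y=2, W=2, Z=1) weight 16/10935
  (X=0, U=1, V=0, Y=2, W=2, Z=2) weight 8/10935
  (X=0, U=1, V=0, Y=2, W=2, Z=3) weight 8/10935
  (X=0, U=2, V=0, Y=1, W=1, Z=0) weight 8/10935
  … 135 more
Group by W:
  weight(W=1) = 16/135
  weight(W=2) = 2/45
Total weight = 16/135 + 2/45 = 22/135
P(W=1 | obs) = 16/135 / 22/135 = 8/11
P(W=2 | obs) = 2/45 / 22/135 = 3/11

P(W = 2 | obs) = 3/11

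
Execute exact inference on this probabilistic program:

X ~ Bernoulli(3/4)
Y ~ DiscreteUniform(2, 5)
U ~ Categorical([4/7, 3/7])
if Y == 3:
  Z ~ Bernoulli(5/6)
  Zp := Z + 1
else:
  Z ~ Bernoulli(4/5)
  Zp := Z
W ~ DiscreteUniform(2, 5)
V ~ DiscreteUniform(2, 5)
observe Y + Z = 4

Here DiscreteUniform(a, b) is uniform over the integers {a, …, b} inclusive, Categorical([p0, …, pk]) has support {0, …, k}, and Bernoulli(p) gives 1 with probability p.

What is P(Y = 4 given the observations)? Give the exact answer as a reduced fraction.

Enumerate traces; 128 have nonzero weight after conditioning:
  (X=0, Y=3, U=0, Z=1, W=2, V=2) weight 5/2688
  (X=0, Y=3, U=0, Z=1, W=2, V=3) weight 5/2688
  (X=0, Y=3, U=0, Z=1, W=2, V=4) weight 5/2688
  (X=0, Y=3, U=0, Z=1, W=2, V=5) weight 5/2688
  (X=0, Y=3, U=0, Z=1, W=3, V=2) weight 5/2688
  (X=0, Y=3, U=0, Z=1, W=3, V=3) weight 5/2688
  (X=0, Y=3, U=0, Z=1, W=3, V=4) weight 5/2688
  (X=0, Y=3, U=0, Z=1, W=3, V=5) weight 5/2688
  (X=0, Y=4, U=0, Z=0, W=2, V=2) weight 1/2240
  … 119 more
Group by Y:
  weight(Y=3) = 5/24
  weight(Y=4) = 1/20
Total weight = 5/24 + 1/20 = 31/120
P(Y=3 | obs) = 5/24 / 31/120 = 25/31
P(Y=4 | obs) = 1/20 / 31/120 = 6/31

P(Y = 4 | obs) = 6/31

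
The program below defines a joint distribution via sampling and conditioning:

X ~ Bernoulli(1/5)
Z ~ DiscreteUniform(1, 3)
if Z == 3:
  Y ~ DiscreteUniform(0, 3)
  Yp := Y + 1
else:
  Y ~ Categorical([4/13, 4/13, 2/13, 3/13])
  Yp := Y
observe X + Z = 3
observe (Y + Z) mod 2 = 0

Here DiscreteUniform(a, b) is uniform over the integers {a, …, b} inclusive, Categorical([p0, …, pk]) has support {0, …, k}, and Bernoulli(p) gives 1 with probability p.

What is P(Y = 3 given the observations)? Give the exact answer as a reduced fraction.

Enumerate traces; 4 have nonzero weight after conditioning:
  (X=0, Z=3, Y=1) weight 1/15
  (X=0, Z=3, Y=3) weight 1/15
  (X=1, Z=2, Y=0) weight 4/195
  (X=1, Z=2, Y=2) weight 2/195
Group by Y:
  weight(Y=0) = 4/195
  weight(Y=1) = 1/15
  weight(Y=2) = 2/195
  weight(Y=3) = 1/15
Total weight = 4/195 + 1/15 + 2/195 + 1/15 = 32/195
P(Y=0 | obs) = 4/195 / 32/195 = 1/8
P(Y=1 | obs) = 1/15 / 32/195 = 13/32
P(Y=2 | obs) = 2/195 / 32/195 = 1/16
P(Y=3 | obs) = 1/15 / 32/195 = 13/32

P(Y = 3 | obs) = 13/32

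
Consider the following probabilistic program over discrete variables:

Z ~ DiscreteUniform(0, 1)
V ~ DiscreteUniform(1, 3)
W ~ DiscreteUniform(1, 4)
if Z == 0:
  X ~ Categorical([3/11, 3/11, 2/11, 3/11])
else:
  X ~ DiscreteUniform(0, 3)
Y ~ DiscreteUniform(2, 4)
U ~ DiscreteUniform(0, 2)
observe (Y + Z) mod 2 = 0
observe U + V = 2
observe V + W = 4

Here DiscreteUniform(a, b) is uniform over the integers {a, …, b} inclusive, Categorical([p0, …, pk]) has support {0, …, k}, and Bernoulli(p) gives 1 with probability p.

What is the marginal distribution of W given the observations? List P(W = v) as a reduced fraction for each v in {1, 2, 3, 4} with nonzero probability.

Enumerate traces; 24 have nonzero weight after conditioning:
  (Z=0, V=1, W=3, X=0, Y=2, U=1) weight 1/792
  (Z=0, V=1, W=3, X=0, Y=4, U=1) weight 1/792
  (Z=0, V=1, W=3, X=1, Y=2, U=1) weight 1/792
  (Z=0, V=1, W=3, X=1, Y=4, U=1) weight 1/792
  (Z=0, V=1, W=3, X=2, Y=2, U=1) weight 1/1188
  (Z=0, V=1, W=3, X=2, Y=4, U=1) weight 1/1188
  (Z=0, V=1, W=3, X=3, Y=2, U=1) weight 1/792
  (Z=0, V=1, W=3, X=3, Y=4, U=1) weight 1/792
  (Z=0, V=2, W=2, X=0, Y=2, U=0) weight 1/792
  … 15 more
Group by W:
  weight(W=2) = 1/72
  weight(W=3) = 1/72
Total weight = 1/72 + 1/72 = 1/36
P(W=2 | obs) = 1/72 / 1/36 = 1/2
P(W=3 | obs) = 1/72 / 1/36 = 1/2

P(W=2) = 1/2, P(W=3) = 1/2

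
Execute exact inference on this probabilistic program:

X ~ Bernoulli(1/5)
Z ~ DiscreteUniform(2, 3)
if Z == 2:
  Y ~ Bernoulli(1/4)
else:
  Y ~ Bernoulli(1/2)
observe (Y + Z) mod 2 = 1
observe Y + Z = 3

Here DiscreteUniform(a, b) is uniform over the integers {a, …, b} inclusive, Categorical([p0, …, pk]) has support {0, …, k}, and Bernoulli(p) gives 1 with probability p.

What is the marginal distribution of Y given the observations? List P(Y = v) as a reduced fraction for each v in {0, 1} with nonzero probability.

Enumerate traces; 4 have nonzero weight after conditioning:
  (X=0, Z=2, Y=1) weight 1/10
  (X=0, Z=3, Y=0) weight 1/5
  (X=1, Z=2, Y=1) weight 1/40
  (X=1, Z=3, Y=0) weight 1/20
Group by Y:
  weight(Y=0) = 1/4
  weight(Y=1) = 1/8
Total weight = 1/4 + 1/8 = 3/8
P(Y=0 | obs) = 1/4 / 3/8 = 2/3
P(Y=1 | obs) = 1/8 / 3/8 = 1/3

P(Y=0) = 2/3, P(Y=1) = 1/3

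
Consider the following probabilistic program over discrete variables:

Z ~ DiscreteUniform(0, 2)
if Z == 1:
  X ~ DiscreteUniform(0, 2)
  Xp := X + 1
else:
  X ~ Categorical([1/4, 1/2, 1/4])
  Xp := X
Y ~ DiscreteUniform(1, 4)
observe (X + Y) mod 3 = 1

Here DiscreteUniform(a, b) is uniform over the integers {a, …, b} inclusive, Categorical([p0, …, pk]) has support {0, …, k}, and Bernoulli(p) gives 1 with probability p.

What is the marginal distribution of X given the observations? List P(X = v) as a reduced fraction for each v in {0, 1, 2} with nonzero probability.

P(X=0) = 10/23, P(X=1) = 8/23, P(X=2) = 5/23

Enumerate traces; 12 have nonzero weight after conditioning:
  (Z=0, X=0, Y=1) weight 1/48
  (Z=0, X=0, Y=4) weight 1/48
  (Z=0, X=1, Y=3) weight 1/24
  (Z=0, X=2, Y=2) weight 1/48
  (Z=1, X=0, Y=1) weight 1/36
  (Z=1, X=0, Y=4) weight 1/36
  (Z=1, X=1, Y=3) weight 1/36
  (Z=1, X=2, Y=2) weight 1/36
  … 4 more
Group by X:
  weight(X=0) = 5/36
  weight(X=1) = 1/9
  weight(X=2) = 5/72
Total weight = 5/36 + 1/9 + 5/72 = 23/72
P(X=0 | obs) = 5/36 / 23/72 = 10/23
P(X=1 | obs) = 1/9 / 23/72 = 8/23
P(X=2 | obs) = 5/72 / 23/72 = 5/23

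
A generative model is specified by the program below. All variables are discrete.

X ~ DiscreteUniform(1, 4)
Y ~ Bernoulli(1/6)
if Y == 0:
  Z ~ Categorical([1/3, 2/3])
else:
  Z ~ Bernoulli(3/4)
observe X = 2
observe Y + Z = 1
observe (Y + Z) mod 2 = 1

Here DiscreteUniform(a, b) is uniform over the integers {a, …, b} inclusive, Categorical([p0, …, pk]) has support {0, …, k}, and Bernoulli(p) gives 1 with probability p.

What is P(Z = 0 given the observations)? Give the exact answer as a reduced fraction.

Enumerate traces; 2 have nonzero weight after conditioning:
  (X=2, Y=0, Z=1) weight 5/36
  (X=2, Y=1, Z=0) weight 1/96
Group by Z:
  weight(Z=0) = 1/96
  weight(Z=1) = 5/36
Total weight = 1/96 + 5/36 = 43/288
P(Z=0 | obs) = 1/96 / 43/288 = 3/43
P(Z=1 | obs) = 5/36 / 43/288 = 40/43

P(Z = 0 | obs) = 3/43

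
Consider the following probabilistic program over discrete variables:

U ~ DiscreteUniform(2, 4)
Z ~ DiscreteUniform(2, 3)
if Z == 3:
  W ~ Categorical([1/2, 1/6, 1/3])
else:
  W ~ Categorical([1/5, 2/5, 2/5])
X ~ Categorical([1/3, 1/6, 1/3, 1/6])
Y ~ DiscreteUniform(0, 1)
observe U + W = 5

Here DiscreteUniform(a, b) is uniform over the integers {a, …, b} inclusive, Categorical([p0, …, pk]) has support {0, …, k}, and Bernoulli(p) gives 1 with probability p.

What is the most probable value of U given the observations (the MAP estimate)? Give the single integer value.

Enumerate traces; 32 have nonzero weight after conditioning:
  (U=3, Z=2, W=2, X=0, Y=0) weight 1/90
  (U=3, Z=2, W=2, X=0, Y=1) weight 1/90
  (U=3, Z=2, W=2, X=1, Y=0) weight 1/180
  (U=3, Z=2, W=2, X=1, Y=1) weight 1/180
  (U=3, Z=2, W=2, X=2, Y=0) weight 1/90
  (U=3, Z=2, W=2, X=2, Y=1) weight 1/90
  (U=3, Z=2, W=2, X=3, Y=0) weight 1/180
  (U=3, Z=2, W=2, X=3, Y=1) weight 1/180
  (U=4, Z=2, W=1, X=0, Y=0) weight 1/90
  … 23 more
Group by U:
  weight(U=3) = 11/90
  weight(U=4) = 17/180
Total weight = 11/90 + 17/180 = 13/60
P(U=3 | obs) = 11/90 / 13/60 = 22/39
P(U=4 | obs) = 17/180 / 13/60 = 17/39
argmax = 3

argmax_v P(U = v | obs) = 3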